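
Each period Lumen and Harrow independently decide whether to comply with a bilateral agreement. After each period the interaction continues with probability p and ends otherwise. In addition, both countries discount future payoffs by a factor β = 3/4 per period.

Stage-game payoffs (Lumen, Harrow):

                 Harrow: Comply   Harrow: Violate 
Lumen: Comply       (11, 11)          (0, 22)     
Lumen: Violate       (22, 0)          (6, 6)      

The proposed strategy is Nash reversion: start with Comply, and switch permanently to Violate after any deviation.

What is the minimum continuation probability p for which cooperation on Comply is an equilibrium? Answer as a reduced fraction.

11/12

With continuation probability p and discount β, the effective per-period discount factor is βp.
Grim-trigger IC: βp ≥ (22−11)/(22−6) = 11/16.
So p ≥ (11/16)/(3/4) = 11/12.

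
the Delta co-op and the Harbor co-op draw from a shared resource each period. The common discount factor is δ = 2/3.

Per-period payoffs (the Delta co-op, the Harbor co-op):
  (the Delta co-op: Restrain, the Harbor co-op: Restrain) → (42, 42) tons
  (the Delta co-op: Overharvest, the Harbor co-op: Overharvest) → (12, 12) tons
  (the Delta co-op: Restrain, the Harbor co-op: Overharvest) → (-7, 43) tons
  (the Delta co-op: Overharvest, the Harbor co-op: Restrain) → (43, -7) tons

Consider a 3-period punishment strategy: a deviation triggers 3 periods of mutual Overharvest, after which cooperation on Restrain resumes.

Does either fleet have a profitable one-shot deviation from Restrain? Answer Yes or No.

No

IC: δ+…+δ^3 ≥ (43−42)/(42−12) = 1/30.
At δ = 2/3: partial sum = 1.4074 ≥ 0.0333. Cooperation sustainable.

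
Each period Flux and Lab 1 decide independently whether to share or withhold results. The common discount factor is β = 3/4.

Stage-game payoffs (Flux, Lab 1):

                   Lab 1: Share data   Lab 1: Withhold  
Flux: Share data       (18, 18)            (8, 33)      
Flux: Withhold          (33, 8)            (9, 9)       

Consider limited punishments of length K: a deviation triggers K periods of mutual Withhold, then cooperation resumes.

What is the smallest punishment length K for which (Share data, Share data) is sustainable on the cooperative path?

3

No profitable deviation requires (18−9)(β+…+β^K) ≥ 33−18, i.e. β+…+β^K ≥ 5/3 ≈ 1.6667.
With β = 3/4, the partial sums are K=1: 0.7500, K=2: 1.3125, K=3: 1.7344.
K = 3 is the first length at which the sum reaches 1.6667.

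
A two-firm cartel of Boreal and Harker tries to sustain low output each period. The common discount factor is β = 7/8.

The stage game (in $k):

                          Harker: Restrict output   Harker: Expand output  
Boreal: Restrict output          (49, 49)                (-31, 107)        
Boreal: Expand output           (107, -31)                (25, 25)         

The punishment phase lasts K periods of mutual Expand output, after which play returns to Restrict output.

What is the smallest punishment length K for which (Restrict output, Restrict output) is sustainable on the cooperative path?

Need Σ_{k=1}^{K} β^k ≥ (107−49)/(49−25) = 2.4167 at β = 7/8.
At K = 3 the sum is 2.3105 < 2.4167; at K = 4 it is 2.8967 ≥ 2.4167.
So the minimum punishment length is K = 4.

4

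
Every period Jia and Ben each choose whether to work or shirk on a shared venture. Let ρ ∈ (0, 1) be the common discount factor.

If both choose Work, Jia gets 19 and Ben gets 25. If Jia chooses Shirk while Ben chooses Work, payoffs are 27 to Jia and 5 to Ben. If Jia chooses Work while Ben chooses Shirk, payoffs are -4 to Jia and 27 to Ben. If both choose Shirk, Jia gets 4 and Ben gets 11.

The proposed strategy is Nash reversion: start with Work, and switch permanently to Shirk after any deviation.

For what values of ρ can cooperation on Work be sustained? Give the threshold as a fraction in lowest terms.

8/23

Jia: cooperation gives 19 each period; deviation gives 27 once then 4 forever.
  19/(1−ρ) ≥ 27 + 4ρ/(1−ρ) ⇒ ρ ≥ 8/23.
Ben: cooperation gives 25 each period; deviation gives 27 once then 11 forever.
  ρ ≥ 2/16 = 1/8.
Both must hold, so the binding constraint is Jia's: ρ ≥ 8/23.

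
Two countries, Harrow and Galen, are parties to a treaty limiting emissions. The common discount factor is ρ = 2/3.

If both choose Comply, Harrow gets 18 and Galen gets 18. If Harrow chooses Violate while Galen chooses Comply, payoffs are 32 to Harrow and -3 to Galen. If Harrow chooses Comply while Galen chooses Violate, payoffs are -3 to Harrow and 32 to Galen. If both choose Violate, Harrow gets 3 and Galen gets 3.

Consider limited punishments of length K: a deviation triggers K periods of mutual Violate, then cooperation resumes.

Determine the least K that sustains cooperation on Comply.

IC: ρ(1−ρ^K)/(1−ρ) ≥ (32−18)/(18−3) = 14/15.
With ρ = 2/3: need 1 − ρ^K ≥ 14/15·(1−2/3)/(2/3), i.e. ρ^K ≤ 0.5333.
Since (2/3)^1 = 0.6667 and (2/3)^2 = 0.4444, the smallest such K is 2.

2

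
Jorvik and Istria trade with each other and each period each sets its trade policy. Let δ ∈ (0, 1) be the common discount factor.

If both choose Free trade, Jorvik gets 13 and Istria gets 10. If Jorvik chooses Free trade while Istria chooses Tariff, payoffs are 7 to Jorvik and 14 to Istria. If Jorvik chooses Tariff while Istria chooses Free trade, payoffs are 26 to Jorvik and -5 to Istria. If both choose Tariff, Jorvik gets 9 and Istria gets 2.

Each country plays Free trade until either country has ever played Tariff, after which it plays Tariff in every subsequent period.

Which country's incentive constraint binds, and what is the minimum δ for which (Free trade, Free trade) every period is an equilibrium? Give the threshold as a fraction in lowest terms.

Jorvik; δ ≥ 13/17

For Jorvik: deviation gain 26−13 = 13, per-period punishment loss 13−9 = 4. IC gives δ ≥ 13/17.
For Istria: gain 4, loss 8 per period, so δ ≥ 4/12 = 1/3.
The tighter constraint is Jorvik's, so cooperation needs δ ≥ 13/17.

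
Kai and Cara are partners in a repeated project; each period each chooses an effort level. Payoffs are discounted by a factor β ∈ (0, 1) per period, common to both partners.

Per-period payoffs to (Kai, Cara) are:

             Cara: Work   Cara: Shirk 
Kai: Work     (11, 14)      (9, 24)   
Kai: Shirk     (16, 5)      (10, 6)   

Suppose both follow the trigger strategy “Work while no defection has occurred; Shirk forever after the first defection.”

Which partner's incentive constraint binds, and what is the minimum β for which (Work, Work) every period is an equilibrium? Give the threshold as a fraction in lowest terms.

Kai; β ≥ 5/6

For Kai: deviation gain 16−11 = 5, per-period punishment loss 11−10 = 1. IC gives β ≥ 5/6.
For Cara: gain 10, loss 8 per period, so β ≥ 10/18 = 5/9.
The tighter constraint is Kai's, so cooperation needs β ≥ 5/6.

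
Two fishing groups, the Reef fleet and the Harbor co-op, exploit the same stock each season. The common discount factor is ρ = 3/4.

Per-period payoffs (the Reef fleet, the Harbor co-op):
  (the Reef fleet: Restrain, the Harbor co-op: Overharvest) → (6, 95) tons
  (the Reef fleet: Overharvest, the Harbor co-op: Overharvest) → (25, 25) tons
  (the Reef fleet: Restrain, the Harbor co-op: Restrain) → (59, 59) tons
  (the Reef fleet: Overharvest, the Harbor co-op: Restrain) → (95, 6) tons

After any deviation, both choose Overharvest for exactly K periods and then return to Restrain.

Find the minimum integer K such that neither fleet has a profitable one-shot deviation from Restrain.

2

IC: ρ(1−ρ^K)/(1−ρ) ≥ (95−59)/(59−25) = 18/17.
With ρ = 3/4: need 1 − ρ^K ≥ 18/17·(1−3/4)/(3/4), i.e. ρ^K ≤ 0.6471.
Since (3/4)^1 = 0.7500 and (3/4)^2 = 0.5625, the smallest such K is 2.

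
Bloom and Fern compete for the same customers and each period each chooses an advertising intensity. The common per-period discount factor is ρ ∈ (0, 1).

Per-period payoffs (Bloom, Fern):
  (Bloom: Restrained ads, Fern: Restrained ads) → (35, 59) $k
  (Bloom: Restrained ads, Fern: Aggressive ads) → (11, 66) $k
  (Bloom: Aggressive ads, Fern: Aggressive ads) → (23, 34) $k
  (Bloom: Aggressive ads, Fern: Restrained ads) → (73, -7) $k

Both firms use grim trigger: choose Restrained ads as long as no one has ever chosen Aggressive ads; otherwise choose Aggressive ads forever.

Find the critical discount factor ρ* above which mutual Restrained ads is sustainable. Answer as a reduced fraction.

19/25

For Bloom: deviation gain 73−35 = 38, per-period punishment loss 35−23 = 12. IC gives ρ ≥ 38/50 = 19/25.
For Fern: gain 7, loss 25 per period, so ρ ≥ 7/32.
The tighter constraint is Bloom's, so cooperation needs ρ ≥ 19/25.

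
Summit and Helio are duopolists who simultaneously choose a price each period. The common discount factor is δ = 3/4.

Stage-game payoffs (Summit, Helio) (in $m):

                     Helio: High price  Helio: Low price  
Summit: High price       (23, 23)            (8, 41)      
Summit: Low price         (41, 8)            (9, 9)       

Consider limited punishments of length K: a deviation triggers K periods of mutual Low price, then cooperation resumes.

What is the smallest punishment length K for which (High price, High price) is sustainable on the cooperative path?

Need Σ_{k=1}^{K} δ^k ≥ (41−23)/(23−9) = 1.2857 at δ = 3/4.
At K = 1 the sum is 0.7500 < 1.2857; at K = 2 it is 1.3125 ≥ 1.2857.
So the minimum punishment length is K = 2.

2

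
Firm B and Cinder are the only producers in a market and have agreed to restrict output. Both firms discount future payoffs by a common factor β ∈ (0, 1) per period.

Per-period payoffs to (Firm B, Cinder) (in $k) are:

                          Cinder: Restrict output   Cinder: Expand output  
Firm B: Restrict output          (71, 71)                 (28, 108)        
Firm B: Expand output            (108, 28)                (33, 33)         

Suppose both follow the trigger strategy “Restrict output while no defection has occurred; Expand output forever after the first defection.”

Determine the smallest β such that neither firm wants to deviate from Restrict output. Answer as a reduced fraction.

Under grim trigger the critical discount factor is (T−C)/(T−P) with T = 108, C = 71, P = 33.
β* = (108−71)/(108−33) = 37/75.

37/75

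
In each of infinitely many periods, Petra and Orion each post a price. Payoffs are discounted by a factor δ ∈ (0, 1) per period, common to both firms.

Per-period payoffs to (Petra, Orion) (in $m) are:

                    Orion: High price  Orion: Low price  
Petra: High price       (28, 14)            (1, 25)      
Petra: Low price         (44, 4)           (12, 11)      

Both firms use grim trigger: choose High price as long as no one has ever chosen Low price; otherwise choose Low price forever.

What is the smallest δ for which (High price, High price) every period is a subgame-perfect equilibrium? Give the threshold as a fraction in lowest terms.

Petra's threshold: (44−28)/(44−12) = 1/2.
Orion's threshold: (25−14)/(25−11) = 11/14.
1/2 < 11/14, so Orion binds and δ* = 11/14.

11/14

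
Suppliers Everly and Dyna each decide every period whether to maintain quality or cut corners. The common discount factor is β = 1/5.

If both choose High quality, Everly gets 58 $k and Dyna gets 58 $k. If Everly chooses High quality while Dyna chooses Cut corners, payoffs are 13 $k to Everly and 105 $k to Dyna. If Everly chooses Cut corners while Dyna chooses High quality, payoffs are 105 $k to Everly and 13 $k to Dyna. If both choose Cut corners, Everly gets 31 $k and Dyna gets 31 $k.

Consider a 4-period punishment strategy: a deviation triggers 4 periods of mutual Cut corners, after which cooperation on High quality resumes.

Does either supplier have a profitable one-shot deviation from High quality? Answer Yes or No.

Yes

Comparing payoff streams over the 5 periods until play realigns: cooperate → 58(1+β+…+β^4); deviate → 105 + 31(β+…+β^4).
Cooperation is sustained iff (58−31)(β+…+β^4) ≥ 105−58.
β+…+β^4 = 1/5·(1−(1/5)^4)/(1−1/5) = 0.2496, and (105−58)/(58−31) = 1.7407.
0.2496 < 1.7407, so cooperation is not sustainable.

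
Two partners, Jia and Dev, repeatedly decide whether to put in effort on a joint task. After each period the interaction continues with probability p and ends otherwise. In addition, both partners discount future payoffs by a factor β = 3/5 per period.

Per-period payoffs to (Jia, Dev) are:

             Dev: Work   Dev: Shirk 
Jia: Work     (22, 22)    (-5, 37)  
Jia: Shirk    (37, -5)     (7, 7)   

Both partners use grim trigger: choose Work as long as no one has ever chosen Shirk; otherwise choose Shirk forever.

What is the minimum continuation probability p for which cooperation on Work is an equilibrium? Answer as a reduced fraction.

5/6

With continuation probability p and discount β, the effective per-period discount factor is βp.
Grim-trigger IC: βp ≥ (37−22)/(37−7) = 1/2.
So p ≥ (1/2)/(3/5) = 5/6.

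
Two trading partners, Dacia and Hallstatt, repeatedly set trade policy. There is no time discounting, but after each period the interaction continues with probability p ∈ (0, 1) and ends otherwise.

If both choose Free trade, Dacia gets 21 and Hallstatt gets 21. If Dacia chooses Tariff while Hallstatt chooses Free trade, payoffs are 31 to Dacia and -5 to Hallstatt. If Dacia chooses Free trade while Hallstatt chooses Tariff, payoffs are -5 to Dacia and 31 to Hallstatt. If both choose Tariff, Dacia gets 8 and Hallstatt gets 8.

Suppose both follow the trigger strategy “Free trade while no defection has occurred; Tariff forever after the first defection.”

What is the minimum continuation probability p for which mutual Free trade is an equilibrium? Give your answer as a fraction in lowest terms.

With no time discounting, the continuation probability p plays the role of the discount factor.
Grim-trigger IC: 21/(1−p) ≥ 31 + 8p/(1−p) ⇒ p ≥ (31−21)/(31−8) = 10/23.

10/23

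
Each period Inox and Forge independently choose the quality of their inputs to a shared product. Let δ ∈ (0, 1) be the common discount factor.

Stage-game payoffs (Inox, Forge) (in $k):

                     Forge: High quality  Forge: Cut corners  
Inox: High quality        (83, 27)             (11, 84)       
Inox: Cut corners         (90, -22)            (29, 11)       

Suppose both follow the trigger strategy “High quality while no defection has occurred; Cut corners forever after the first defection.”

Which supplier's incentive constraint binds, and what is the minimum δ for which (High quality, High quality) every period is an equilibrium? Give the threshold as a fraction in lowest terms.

Forge; δ ≥ 57/73

Inox's threshold: (90−83)/(90−29) = 7/61.
Forge's threshold: (84−27)/(84−11) = 57/73.
7/61 < 57/73, so Forge binds and δ* = 57/73.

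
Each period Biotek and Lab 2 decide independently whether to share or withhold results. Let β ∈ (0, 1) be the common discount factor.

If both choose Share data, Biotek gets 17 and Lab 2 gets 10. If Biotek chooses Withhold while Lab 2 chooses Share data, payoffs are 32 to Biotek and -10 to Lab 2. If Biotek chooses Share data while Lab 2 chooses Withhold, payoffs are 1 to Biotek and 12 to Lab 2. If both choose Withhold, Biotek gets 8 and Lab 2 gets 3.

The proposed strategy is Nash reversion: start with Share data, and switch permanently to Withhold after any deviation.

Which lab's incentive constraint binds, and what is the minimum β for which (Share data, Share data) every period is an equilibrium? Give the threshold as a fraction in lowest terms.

Biotek: cooperation gives 17 each period; deviation gives 32 once then 8 forever.
  17/(1−β) ≥ 32 + 8β/(1−β) ⇒ β ≥ 15/24 = 5/8.
Lab 2: cooperation gives 10 each period; deviation gives 12 once then 3 forever.
  β ≥ 2/9.
Both must hold, so the binding constraint is Biotek's: β ≥ 5/8.

Biotek; β ≥ 5/8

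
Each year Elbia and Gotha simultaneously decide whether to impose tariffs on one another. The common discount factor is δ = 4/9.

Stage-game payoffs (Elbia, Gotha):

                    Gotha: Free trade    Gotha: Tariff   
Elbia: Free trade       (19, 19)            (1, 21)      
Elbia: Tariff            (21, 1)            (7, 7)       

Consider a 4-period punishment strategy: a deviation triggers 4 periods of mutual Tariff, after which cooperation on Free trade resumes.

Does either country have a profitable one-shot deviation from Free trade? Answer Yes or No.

IC: δ+…+δ^4 ≥ (21−19)/(19−7) = 1/6.
At δ = 4/9: partial sum = 0.7688 ≥ 0.1667. Cooperation sustainable.

No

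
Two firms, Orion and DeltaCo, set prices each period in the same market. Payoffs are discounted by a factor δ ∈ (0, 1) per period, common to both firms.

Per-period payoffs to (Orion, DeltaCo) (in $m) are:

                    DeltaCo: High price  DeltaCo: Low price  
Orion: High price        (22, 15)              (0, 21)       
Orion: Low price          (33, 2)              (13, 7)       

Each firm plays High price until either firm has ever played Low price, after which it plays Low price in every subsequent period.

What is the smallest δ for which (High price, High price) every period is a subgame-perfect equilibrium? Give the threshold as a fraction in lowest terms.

Orion's threshold: (33−22)/(33−13) = 11/20.
DeltaCo's threshold: (21−15)/(21−7) = 3/7.
11/20 > 3/7, so Orion binds and δ* = 11/20.

11/20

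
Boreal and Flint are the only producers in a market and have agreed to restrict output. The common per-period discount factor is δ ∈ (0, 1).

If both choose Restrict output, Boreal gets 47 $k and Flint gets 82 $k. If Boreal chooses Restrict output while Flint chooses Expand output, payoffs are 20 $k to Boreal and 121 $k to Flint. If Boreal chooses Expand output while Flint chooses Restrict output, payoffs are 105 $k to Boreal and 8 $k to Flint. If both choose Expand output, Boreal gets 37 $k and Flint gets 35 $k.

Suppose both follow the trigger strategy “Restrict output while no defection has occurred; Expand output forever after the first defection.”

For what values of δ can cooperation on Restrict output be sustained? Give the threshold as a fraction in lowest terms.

For Boreal: deviation gain 105−47 = 58, per-period punishment loss 47−37 = 10. IC gives δ ≥ 58/68 = 29/34.
For Flint: gain 39, loss 47 per period, so δ ≥ 39/86.
The tighter constraint is Boreal's, so cooperation needs δ ≥ 29/34.

29/34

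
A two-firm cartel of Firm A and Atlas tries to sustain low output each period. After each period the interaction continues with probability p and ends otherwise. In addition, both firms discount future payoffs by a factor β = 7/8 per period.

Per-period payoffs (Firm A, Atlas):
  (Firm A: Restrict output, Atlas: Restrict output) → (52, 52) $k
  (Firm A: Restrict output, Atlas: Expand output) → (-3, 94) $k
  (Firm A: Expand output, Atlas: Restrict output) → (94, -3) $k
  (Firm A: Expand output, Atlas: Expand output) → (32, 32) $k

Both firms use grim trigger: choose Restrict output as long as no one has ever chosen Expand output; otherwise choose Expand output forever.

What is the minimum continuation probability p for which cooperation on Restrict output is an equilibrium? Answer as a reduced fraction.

24/31

Expected continuation weight on next period's payoff is β·p = 7/8·p, which plays the role of the discount factor.
Cooperation requires 7/8·p ≥ (94−52)/(94−32) = 21/31, hence p ≥ 24/31.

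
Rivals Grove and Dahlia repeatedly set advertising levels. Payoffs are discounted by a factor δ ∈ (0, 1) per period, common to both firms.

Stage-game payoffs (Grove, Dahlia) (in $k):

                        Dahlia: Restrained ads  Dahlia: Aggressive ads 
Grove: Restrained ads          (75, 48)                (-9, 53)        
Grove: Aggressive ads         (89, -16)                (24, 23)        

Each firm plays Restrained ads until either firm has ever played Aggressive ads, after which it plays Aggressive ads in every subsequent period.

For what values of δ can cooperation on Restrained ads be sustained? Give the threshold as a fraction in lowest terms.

14/65

Grove's threshold: (89−75)/(89−24) = 14/65.
Dahlia's threshold: (53−48)/(53−23) = 1/6.
14/65 > 1/6, so Grove binds and δ* = 14/65.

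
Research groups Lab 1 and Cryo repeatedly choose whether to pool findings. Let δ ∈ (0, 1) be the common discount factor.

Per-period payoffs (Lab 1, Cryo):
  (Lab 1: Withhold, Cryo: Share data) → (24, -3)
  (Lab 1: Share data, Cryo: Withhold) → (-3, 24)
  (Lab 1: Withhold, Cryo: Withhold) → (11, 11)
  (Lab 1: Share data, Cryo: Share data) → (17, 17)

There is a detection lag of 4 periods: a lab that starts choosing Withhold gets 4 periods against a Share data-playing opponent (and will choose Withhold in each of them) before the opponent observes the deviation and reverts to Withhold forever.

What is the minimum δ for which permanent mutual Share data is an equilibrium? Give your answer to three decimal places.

Deviating for the 4 undetected periods gains 24−17 = 7 per period over cooperation, then loses 17−11 = 6 per period forever once punishment starts.
Gain: 7(1 + δ + … + δ^3); loss: 6·δ^4/(1−δ).
No profitable deviation ⇔ 7(1−δ^4) ≤ 6·δ^4, i.e. δ^4 ≥ 7/(7+6) = 7/13.
Hence δ ≥ (7/13)^(1/4) ≈ 0.857.

0.857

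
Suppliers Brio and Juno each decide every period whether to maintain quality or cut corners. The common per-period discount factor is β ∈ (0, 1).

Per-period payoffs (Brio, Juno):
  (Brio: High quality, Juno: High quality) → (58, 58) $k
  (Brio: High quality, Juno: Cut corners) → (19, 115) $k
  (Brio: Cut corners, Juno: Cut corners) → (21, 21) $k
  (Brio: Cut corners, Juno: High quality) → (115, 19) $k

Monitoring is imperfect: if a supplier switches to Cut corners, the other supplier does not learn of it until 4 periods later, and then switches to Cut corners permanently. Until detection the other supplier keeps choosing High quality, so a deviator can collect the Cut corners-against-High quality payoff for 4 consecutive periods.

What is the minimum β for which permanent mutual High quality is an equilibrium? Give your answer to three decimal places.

Deviating for the 4 undetected periods gains 115−58 = 57 per period over cooperation, then loses 58−21 = 37 per period forever once punishment starts.
Gain: 57(1 + β + … + β^3); loss: 37·β^4/(1−β).
No profitable deviation ⇔ 57(1−β^4) ≤ 37·β^4, i.e. β^4 ≥ 57/(57+37) = 57/94.
Hence β ≥ (57/94)^(1/4) ≈ 0.882.

0.882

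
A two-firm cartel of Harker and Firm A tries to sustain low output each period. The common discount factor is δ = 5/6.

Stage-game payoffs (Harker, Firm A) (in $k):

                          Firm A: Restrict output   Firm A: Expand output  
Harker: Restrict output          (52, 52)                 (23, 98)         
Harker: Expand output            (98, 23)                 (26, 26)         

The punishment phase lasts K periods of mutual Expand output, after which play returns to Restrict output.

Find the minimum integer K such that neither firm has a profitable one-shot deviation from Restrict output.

3

No profitable deviation requires (52−26)(δ+…+δ^K) ≥ 98−52, i.e. δ+…+δ^K ≥ 23/13 ≈ 1.7692.
With δ = 5/6, the partial sums are K=1: 0.8333, K=2: 1.5278, K=3: 2.1065.
K = 3 is the first length at which the sum reaches 1.7692.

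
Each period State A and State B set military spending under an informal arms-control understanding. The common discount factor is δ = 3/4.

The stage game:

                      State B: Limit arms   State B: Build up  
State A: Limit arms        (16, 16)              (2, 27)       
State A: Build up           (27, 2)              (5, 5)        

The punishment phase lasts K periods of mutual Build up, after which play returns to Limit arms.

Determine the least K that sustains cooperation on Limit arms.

No profitable deviation requires (16−5)(δ+…+δ^K) ≥ 27−16, i.e. δ+…+δ^K ≥ 1 ≈ 1.0000.
With δ = 3/4, the partial sums are K=1: 0.7500, K=2: 1.3125.
K = 2 is the first length at which the sum reaches 1.0000.

2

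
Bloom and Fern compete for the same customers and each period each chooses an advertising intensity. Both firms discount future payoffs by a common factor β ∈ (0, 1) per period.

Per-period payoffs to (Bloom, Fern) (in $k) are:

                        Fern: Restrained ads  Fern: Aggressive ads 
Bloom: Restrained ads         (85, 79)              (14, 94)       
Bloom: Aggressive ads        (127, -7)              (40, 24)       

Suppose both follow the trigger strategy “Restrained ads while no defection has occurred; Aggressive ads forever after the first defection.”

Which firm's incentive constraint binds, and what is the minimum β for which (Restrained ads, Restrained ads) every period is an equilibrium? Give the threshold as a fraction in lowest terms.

Bloom: cooperation gives 85 each period; deviation gives 127 once then 40 forever.
  85/(1−β) ≥ 127 + 40β/(1−β) ⇒ β ≥ 42/87 = 14/29.
Fern: cooperation gives 79 each period; deviation gives 94 once then 24 forever.
  β ≥ 15/70 = 3/14.
Both must hold, so the binding constraint is Bloom's: β ≥ 14/29.

Bloom; β ≥ 14/29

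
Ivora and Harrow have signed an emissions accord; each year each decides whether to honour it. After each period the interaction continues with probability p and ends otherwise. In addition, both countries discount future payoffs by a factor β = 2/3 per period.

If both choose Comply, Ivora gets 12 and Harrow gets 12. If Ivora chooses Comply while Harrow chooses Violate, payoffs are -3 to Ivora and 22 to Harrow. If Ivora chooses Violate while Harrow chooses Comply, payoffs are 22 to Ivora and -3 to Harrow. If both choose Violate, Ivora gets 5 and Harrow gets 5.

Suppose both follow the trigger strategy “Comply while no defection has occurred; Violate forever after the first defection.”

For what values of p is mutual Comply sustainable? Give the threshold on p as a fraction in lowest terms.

With continuation probability p and discount β, the effective per-period discount factor is βp.
Grim-trigger IC: βp ≥ (22−12)/(22−5) = 10/17.
So p ≥ (10/17)/(2/3) = 15/17.

15/17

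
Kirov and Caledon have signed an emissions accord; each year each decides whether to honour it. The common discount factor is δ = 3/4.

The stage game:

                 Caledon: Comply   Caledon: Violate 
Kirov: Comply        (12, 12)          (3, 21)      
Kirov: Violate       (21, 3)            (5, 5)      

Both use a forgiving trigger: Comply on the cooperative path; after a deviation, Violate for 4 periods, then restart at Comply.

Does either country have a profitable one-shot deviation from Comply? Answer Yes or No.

No

A one-shot deviation gives 21 now, then 5 for 4 periods, then back to 12.
Gain from deviating: (21−12) today; loss: (12−5) in each of the next 4 periods.
No-deviation condition: (12−5)(δ+…+δ^4) ≥ 21−12, i.e. δ+…+δ^4 ≥ 9/7.
At δ = 3/4: δ+…+δ^4 = 2.0508 ≥ 1.2857.
So cooperation is sustainable.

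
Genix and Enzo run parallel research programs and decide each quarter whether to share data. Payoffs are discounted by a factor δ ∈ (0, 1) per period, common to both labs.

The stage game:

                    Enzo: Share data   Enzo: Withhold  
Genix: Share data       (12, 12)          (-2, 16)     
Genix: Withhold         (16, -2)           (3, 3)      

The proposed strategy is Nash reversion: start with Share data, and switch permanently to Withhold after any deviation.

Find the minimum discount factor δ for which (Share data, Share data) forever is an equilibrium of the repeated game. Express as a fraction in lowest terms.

Cooperation forever yields 12 each period: 12/(1−δ).
Deviating yields 16 once, then 3 forever: 16 + 3δ/(1−δ).
No profitable deviation requires 12/(1−δ) ≥ 16 + 3δ/(1−δ).
Multiplying by (1−δ): 12 ≥ 16(1−δ) + 3δ = 16 − 13δ.
So 13δ ≥ 4, i.e. δ ≥ 4/13.

4/13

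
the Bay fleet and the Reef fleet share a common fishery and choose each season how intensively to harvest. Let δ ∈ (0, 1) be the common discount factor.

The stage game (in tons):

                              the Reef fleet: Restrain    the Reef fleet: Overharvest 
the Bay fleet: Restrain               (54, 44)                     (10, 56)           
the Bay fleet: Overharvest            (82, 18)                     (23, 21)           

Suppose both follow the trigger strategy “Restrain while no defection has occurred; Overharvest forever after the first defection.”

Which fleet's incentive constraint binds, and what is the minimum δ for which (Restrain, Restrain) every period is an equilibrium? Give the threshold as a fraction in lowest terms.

the Bay fleet: cooperation gives 54 each period; deviation gives 82 once then 23 forever.
  54/(1−δ) ≥ 82 + 23δ/(1−δ) ⇒ δ ≥ 28/59.
the Reef fleet: cooperation gives 44 each period; deviation gives 56 once then 21 forever.
  δ ≥ 12/35.
Both must hold, so the binding constraint is the Bay fleet's: δ ≥ 28/59.

the Bay fleet; δ ≥ 28/59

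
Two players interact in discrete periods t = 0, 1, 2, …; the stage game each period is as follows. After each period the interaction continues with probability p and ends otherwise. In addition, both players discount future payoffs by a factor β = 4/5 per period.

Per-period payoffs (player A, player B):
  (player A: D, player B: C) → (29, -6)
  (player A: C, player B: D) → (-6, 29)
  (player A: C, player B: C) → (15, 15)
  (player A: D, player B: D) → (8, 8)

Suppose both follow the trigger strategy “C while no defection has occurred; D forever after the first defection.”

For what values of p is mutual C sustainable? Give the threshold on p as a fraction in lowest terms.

5/6

Expected continuation weight on next period's payoff is β·p = 4/5·p, which plays the role of the discount factor.
Cooperation requires 4/5·p ≥ (29−15)/(29−8) = 2/3, hence p ≥ 5/6.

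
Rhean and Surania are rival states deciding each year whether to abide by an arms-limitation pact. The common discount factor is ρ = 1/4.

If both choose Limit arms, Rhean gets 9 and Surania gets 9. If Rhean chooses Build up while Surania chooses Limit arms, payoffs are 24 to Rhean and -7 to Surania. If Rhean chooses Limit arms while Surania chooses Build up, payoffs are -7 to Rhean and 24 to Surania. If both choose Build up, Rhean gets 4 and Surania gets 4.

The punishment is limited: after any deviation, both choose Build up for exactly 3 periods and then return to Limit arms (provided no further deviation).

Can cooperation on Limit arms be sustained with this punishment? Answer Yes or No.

No

IC: ρ+…+ρ^3 ≥ (24−9)/(9−4) = 3.
At ρ = 1/4: partial sum = 0.3281 < 3.0000. Cooperation not sustainable.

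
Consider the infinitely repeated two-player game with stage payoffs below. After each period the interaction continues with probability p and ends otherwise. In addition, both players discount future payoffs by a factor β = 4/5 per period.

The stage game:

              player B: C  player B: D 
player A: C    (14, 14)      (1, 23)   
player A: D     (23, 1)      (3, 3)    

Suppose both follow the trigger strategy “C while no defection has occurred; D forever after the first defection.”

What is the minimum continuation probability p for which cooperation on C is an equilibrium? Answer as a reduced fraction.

Expected continuation weight on next period's payoff is β·p = 4/5·p, which plays the role of the discount factor.
Cooperation requires 4/5·p ≥ (23−14)/(23−3) = 9/20, hence p ≥ 9/16.

9/16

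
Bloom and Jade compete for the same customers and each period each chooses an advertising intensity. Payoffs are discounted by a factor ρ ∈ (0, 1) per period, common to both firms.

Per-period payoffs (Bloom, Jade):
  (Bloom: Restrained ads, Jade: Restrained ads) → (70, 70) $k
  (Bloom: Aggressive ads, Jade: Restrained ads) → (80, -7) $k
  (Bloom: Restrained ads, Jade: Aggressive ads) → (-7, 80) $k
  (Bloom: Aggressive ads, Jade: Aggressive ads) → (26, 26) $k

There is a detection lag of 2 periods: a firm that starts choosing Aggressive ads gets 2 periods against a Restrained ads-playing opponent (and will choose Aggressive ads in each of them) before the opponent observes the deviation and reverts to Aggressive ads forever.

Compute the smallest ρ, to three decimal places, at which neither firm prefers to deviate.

0.430

The best deviation is to choose Aggressive ads for all 2 undetected periods, earning 80 each, then 26 forever once detected.
Deviation value: 80(1−ρ^2)/(1−ρ) + 26ρ^2/(1−ρ); cooperation value: 70/(1−ρ).
IC: 70 ≥ 80(1−ρ^2) + 26ρ^2 = 80 − 54ρ^2.
So ρ^2 ≥ 10/54 = 5/27, giving ρ ≥ (5/27)^(1/2) ≈ 0.430.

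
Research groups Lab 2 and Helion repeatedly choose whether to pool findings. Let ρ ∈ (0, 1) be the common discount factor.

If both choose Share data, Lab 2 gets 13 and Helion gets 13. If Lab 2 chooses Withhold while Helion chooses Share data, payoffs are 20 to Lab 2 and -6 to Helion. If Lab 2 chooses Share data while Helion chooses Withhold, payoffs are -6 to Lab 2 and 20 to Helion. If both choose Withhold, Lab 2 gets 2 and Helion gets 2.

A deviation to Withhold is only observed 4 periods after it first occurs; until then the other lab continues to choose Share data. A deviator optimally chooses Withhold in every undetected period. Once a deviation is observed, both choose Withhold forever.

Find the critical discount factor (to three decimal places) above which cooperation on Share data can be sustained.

A deviator earns 20 for 4 periods, then 2 forever; cooperating earns 13 forever. Multiplying the IC by (1−ρ):
13 ≥ 20(1−ρ^4) + 2ρ^4, so 18·ρ^4 ≥ 7 and ρ^4 ≥ 7/18.
ρ ≥ (7/18)^(1/4) ≈ 0.790.

0.790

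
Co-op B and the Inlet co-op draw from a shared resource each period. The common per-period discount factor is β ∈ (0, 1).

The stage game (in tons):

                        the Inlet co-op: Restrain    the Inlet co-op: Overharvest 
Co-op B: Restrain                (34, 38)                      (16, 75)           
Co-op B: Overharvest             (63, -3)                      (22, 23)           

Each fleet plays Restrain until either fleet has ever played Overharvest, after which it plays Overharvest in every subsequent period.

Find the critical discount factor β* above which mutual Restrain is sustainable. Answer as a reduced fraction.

37/52

For Co-op B: deviation gain 63−34 = 29, per-period punishment loss 34−22 = 12. IC gives β ≥ 29/41.
For the Inlet co-op: gain 37, loss 15 per period, so β ≥ 37/52.
The tighter constraint is the Inlet co-op's, so cooperation needs β ≥ 37/52.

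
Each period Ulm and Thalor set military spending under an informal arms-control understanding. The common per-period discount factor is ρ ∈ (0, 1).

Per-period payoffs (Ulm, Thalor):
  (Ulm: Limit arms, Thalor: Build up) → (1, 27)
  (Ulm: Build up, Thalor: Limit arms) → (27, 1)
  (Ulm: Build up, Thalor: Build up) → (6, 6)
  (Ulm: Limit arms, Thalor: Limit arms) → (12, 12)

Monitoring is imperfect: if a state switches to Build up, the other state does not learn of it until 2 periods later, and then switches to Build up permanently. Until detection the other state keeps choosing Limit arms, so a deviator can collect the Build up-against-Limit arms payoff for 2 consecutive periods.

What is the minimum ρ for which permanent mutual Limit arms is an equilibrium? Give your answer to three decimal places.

Deviating for the 2 undetected periods gains 27−12 = 15 per period over cooperation, then loses 12−6 = 6 per period forever once punishment starts.
Gain: 15(1 + ρ + … + ρ^1); loss: 6·ρ^2/(1−ρ).
No profitable deviation ⇔ 15(1−ρ^2) ≤ 6·ρ^2, i.e. ρ^2 ≥ 15/(15+6) = 5/7.
Hence ρ ≥ (5/7)^(1/2) ≈ 0.845.

0.845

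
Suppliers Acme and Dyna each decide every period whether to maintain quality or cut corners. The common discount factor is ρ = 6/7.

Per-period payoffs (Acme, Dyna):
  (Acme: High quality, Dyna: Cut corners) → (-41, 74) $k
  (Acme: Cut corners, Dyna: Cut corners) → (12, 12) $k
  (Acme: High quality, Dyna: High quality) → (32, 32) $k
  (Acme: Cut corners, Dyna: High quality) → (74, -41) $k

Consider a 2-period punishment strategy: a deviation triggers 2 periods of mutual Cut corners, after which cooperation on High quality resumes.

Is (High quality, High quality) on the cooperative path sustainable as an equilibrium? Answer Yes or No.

No

A one-shot deviation gives 74 now, then 12 for 2 periods, then back to 32.
Gain from deviating: (74−32) today; loss: (32−12) in each of the next 2 periods.
No-deviation condition: (32−12)(ρ+…+ρ^2) ≥ 74−32, i.e. ρ+…+ρ^2 ≥ 21/10.
At ρ = 6/7: ρ+…+ρ^2 = 1.5918 < 2.1000.
So cooperation is not sustainable.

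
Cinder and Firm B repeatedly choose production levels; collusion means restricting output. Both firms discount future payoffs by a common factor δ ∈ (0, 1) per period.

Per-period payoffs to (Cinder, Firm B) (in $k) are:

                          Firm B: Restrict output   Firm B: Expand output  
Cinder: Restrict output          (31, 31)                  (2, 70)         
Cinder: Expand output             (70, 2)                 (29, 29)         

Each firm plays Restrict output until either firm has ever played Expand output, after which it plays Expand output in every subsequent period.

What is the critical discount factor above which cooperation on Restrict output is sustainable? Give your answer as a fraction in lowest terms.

39/41

One-period gain from deviating is 70 − 31 = 39. The loss is 31 − 29 = 2 in every subsequent period, with present value 2·δ/(1−δ).
Deviation is unprofitable when 2·δ/(1−δ) ≥ 39, i.e. δ/(1−δ) ≥ 39/2.
Equivalently δ ≥ 39/(39+2) = 39/41.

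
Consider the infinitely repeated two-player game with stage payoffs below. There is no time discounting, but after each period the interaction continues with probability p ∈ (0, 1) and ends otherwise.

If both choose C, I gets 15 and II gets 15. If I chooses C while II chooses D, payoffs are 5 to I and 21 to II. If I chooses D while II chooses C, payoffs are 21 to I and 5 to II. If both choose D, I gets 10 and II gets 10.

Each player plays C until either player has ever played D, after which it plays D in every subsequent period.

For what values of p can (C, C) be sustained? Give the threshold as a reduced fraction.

6/11

With no time discounting, the continuation probability p plays the role of the discount factor.
Grim-trigger IC: 15/(1−p) ≥ 21 + 10p/(1−p) ⇒ p ≥ (21−15)/(21−10) = 6/11.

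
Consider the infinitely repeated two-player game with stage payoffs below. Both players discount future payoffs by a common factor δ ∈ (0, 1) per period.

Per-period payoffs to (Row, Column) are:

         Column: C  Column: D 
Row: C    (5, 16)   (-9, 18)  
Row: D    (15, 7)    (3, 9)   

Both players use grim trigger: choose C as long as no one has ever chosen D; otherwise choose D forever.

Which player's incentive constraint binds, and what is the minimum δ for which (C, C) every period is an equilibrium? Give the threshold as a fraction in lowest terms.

Row; δ ≥ 5/6

Row's threshold: (15−5)/(15−3) = 5/6.
Column's threshold: (18−16)/(18−9) = 2/9.
5/6 > 2/9, so Row binds and δ* = 5/6.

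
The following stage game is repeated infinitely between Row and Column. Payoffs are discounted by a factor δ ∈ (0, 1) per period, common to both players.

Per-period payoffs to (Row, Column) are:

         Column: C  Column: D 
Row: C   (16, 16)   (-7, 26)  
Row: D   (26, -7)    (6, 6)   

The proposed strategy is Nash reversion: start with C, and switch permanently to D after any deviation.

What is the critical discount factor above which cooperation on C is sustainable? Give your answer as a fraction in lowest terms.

1/2

Under grim trigger the critical discount factor is (T−C)/(T−P) with T = 26, C = 16, P = 6.
δ* = (26−16)/(26−6) = 10/20 = 1/2.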